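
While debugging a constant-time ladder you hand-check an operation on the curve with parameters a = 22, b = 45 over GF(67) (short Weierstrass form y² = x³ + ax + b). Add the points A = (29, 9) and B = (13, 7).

(47, 39)

(29, 9) + (13, 7). λ = (7 - 9)/(13 - 29) ≡ 65/51 mod 67. 51⁻¹ ≡ 46 (mod 67), so λ ≡ 42.
  x = λ² - 29 - 13 = 1764 - 42 ≡ 47; y = λ·(29 - 47) - 9 ≡ 39. → (47, 39)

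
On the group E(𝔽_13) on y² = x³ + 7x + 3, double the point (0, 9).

tangent at (0, 9): λ = (3·0² + 7)/(2·9) ≡ 7/5. 5⁻¹ ≡ 8 (mod 13) since 5·8 = 40 ≡ 1, so λ ≡ 7·8 ≡ 4.
  x = λ² - 0 - 0 = 16 - 0 ≡ 3; y = λ·(0 - 3) - 9 ≡ 5. → (3, 5)

(3, 5)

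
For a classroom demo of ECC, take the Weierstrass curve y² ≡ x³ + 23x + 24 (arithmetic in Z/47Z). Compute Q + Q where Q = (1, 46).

tangent at (1, 46): λ = (3·1² + 23)/(2·46) ≡ 26/45. 45⁻¹ ≡ 23 (mod 47) since 45·23 = 1035 ≡ 1, so λ ≡ 26·23 ≡ 34.
  x = λ² - 1 - 1 = 1156 - 2 ≡ 26; y = λ·(1 - 26) - 46 ≡ 44. → (26, 44)

(26, 44)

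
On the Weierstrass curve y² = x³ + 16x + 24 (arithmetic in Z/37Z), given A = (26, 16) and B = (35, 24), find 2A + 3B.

First 2A:
Repeated addition: build up to 2A.
2A: tangent at (26, 16): λ = (3·26² + 16)/(2·16) ≡ 9/32. 32⁻¹ ≡ 22 (mod 37), so λ ≡ 9·22 ≡ 13.
  x = λ² - 26 - 26 = 169 - 52 ≡ 6; y = λ·(26 - 6) - 16 ≡ 22. → (6, 22)
2A = (6, 22).
Next 3B:
Repeated addition: build up to 3B.
2B: tangent at (35, 24): λ = (3·35² + 16)/(2·24) ≡ 28/11. 11⁻¹ ≡ 27 (mod 37), so λ ≡ 28·27 ≡ 16.
  x = λ² - 35 - 35 = 256 - 70 ≡ 1; y = λ·(35 - 1) - 24 ≡ 2. → (1, 2)
3B: (1, 2) + (35, 24). λ = (24 - 2)/(35 - 1) ≡ 22/34 mod 37. 34⁻¹ ≡ 12 (mod 37), so λ ≡ 5.
  x = λ² - 1 - 35 = 25 - 36 ≡ 26; y = λ·(1 - 26) - 2 ≡ 21. → (26, 21)
3B = (26, 21).
Finally 2A + 3B:
(6, 22) + (26, 21). λ = (21 - 22)/(26 - 6) ≡ 36/20 mod 37. 20⁻¹ ≡ 13 (mod 37), so λ ≡ 24.
  x = λ² - 6 - 26 = 576 - 32 ≡ 26; y = λ·(6 - 26) - 22 ≡ 16. → (26, 16)

(26, 16)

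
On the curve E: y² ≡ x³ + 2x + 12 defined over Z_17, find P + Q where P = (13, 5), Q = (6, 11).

(13, 5) + (6, 11). λ = (11 - 5)/(6 - 13) ≡ 6/10 mod 17. 10⁻¹ ≡ 12 (mod 17), so λ ≡ 4.
  x = λ² - 13 - 6 = 16 - 19 ≡ 14; y = λ·(13 - 14) - 5 ≡ 8. → (14, 8)

(14, 8)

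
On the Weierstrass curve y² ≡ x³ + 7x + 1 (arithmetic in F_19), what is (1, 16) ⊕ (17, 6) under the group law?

(10, 11)

(1, 16) + (17, 6). λ = (6 - 16)/(17 - 1) ≡ 9/16 mod 19. 16⁻¹ ≡ 6 (mod 19), so λ ≡ 16.
  x = λ² - 1 - 17 = 256 - 18 ≡ 10; y = λ·(1 - 10) - 16 ≡ 11. → (10, 11)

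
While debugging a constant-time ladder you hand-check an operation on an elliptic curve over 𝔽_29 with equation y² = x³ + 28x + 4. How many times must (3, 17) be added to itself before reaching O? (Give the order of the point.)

8

2P: tangent at (3, 17): λ = (3·3² + 28)/(2·17) ≡ 26/5. 5⁻¹ ≡ 6 (mod 29) since 5·6 = 30 ≡ 1, so λ ≡ 26·6 ≡ 11.
  x = λ² - 3 - 3 = 121 - 6 ≡ 28; y = λ·(3 - 28) - 17 ≡ 27. → (28, 27)
3P: (28, 27) + (3, 17). λ = (17 - 27)/(3 - 28) ≡ 19/4 mod 29. 4⁻¹ ≡ 22 (mod 29), so λ ≡ 12.
  x = λ² - 28 - 3 = 144 - 31 ≡ 26; y = λ·(28 - 26) - 27 ≡ 26. → (26, 26)
4P: (26, 26) + (3, 17). λ = (17 - 26)/(3 - 26) ≡ 20/6 mod 29. 6⁻¹ ≡ 5 (mod 29) since 6·5 = 30 ≡ 1, so λ ≡ 13.
  x = λ² - 26 - 3 = 169 - 29 ≡ 24; y = λ·(26 - 24) - 26 ≡ 0. → (24, 0)
5P: (24, 0) + (3, 17). λ = (17 - 0)/(3 - 24) ≡ 17/8 mod 29. 8⁻¹ ≡ 11 (mod 29), so λ ≡ 13.
  x = λ² - 24 - 3 = 169 - 27 ≡ 26; y = λ·(24 - 26) - 0 ≡ 3. → (26, 3)
6P: (26, 3) + (3, 17). λ = (17 - 3)/(3 - 26) ≡ 14/6 mod 29. 6⁻¹ ≡ 5 (mod 29) since 6·5 = 30 ≡ 1, so λ ≡ 12.
  x = λ² - 26 - 3 = 144 - 29 ≡ 28; y = λ·(26 - 28) - 3 ≡ 2. → (28, 2)
7P: (28, 2) + (3, 17). λ = (17 - 2)/(3 - 28) ≡ 15/4 mod 29. 4⁻¹ ≡ 22 (mod 29), so λ ≡ 11.
  x = λ² - 28 - 3 = 121 - 31 ≡ 3; y = λ·(28 - 3) - 2 ≡ 12. → (3, 12)
8P: (3, 12) + (3, 17): same x and y₁ ≡ -y₂, so the sum is O.
8P = O, so the order is 8.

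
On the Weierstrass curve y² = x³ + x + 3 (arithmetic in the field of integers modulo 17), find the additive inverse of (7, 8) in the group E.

-(7, 8) = (7, -8 mod 17) = (7, 9).

(7, 9)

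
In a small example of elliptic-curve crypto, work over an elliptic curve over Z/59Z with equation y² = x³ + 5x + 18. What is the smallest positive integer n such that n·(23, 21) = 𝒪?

8

2P: tangent at (23, 21): λ = (3·23² + 5)/(2·21) ≡ 58/42. 42⁻¹ ≡ 52 (mod 59), so λ ≡ 58·52 ≡ 7.
  x = λ² - 23 - 23 = 49 - 46 ≡ 3; y = λ·(23 - 3) - 21 ≡ 1. → (3, 1)
3P: (3, 1) + (23, 21). λ = (21 - 1)/(23 - 3) ≡ 20/20 mod 59. 20⁻¹ ≡ 3 (mod 59), so λ ≡ 1.
  x = λ² - 3 - 23 = 1 - 26 ≡ 34; y = λ·(3 - 34) - 1 ≡ 27. → (34, 27)
4P: (34, 27) + (23, 21). λ = (21 - 27)/(23 - 34) ≡ 53/48 mod 59. 48⁻¹ ≡ 16 (mod 59), so λ ≡ 22.
  x = λ² - 34 - 23 = 484 - 57 ≡ 14; y = λ·(34 - 14) - 27 ≡ 0. → (14, 0)
5P: (14, 0) + (23, 21). λ = (21 - 0)/(23 - 14) ≡ 21/9 mod 59. 9⁻¹ ≡ 46 (mod 59), so λ ≡ 22.
  x = λ² - 14 - 23 = 484 - 37 ≡ 34; y = λ·(14 - 34) - 0 ≡ 32. → (34, 32)
6P: (34, 32) + (23, 21). λ = (21 - 32)/(23 - 34) ≡ 48/48 mod 59. 48⁻¹ ≡ 16 (mod 59) since 48·16 = 768 ≡ 1, so λ ≡ 1.
  x = λ² - 34 - 23 = 1 - 57 ≡ 3; y = λ·(34 - 3) - 32 ≡ 58. → (3, 58)
7P: (3, 58) + (23, 21). λ = (21 - 58)/(23 - 3) ≡ 22/20 mod 59. 20⁻¹ ≡ 3 (mod 59) since 20·3 = 60 ≡ 1, so λ ≡ 7.
  x = λ² - 3 - 23 = 49 - 26 ≡ 23; y = λ·(3 - 23) - 58 ≡ 38. → (23, 38)
8P: (23, 38) + (23, 21): same x and y₁ ≡ -y₂, so the sum is 𝒪.
8P = 𝒪, so the order is 8.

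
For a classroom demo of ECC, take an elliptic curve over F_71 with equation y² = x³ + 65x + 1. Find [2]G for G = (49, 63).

tangent at (49, 63): λ = (3·49² + 65)/(2·63) ≡ 26/55. 55⁻¹ ≡ 31 (mod 71), so λ ≡ 26·31 ≡ 25.
  x = λ² - 49 - 49 = 625 - 98 ≡ 30; y = λ·(49 - 30) - 63 ≡ 57. → (30, 57)

(30, 57)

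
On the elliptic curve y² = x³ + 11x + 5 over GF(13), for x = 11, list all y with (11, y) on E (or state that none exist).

x³ + 11x + 5 = 1457 ≡ 1 (mod 13).
Square roots of 1 mod 13: 1 and 12 (since 1² = 1 ≡ 1).

1, 12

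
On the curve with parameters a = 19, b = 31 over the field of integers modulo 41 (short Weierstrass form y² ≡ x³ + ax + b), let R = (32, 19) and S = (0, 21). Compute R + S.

(5, 28)

(32, 19) + (0, 21). λ = (21 - 19)/(0 - 32) ≡ 2/9 mod 41. 9⁻¹ ≡ 32 (mod 41), so λ ≡ 23.
  x = λ² - 32 - 0 = 529 - 32 ≡ 5; y = λ·(32 - 5) - 19 ≡ 28. → (5, 28)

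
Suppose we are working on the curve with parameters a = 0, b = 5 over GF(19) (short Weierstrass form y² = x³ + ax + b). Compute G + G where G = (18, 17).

(18, 2)

tangent at (18, 17): λ = (3·18² + 0)/(2·17) ≡ 3/15. 15⁻¹ ≡ 14 (mod 19) since 15·14 = 210 ≡ 1, so λ ≡ 3·14 ≡ 4.
  x = λ² - 18 - 18 = 16 - 36 ≡ 18; y = λ·(18 - 18) - 17 ≡ 2. → (18, 2)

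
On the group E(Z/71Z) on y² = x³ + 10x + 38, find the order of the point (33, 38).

2P: tangent at (33, 38): λ = (3·33² + 10)/(2·38) ≡ 11/5. 5⁻¹ ≡ 57 (mod 71), so λ ≡ 11·57 ≡ 59.
  x = λ² - 33 - 33 = 3481 - 66 ≡ 7; y = λ·(33 - 7) - 38 ≡ 5. → (7, 5)
3P: (7, 5) + (33, 38). λ = (38 - 5)/(33 - 7) ≡ 33/26 mod 71. 26⁻¹ ≡ 41 (mod 71) since 26·41 = 1066 ≡ 1, so λ ≡ 4.
  x = λ² - 7 - 33 = 16 - 40 ≡ 47; y = λ·(7 - 47) - 5 ≡ 48. → (47, 48)
4P: (47, 48) + (33, 38). λ = (38 - 48)/(33 - 47) ≡ 61/57 mod 71. 57⁻¹ ≡ 5 (mod 71) since 57·5 = 285 ≡ 1, so λ ≡ 21.
  x = λ² - 47 - 33 = 441 - 80 ≡ 6; y = λ·(47 - 6) - 48 ≡ 32. → (6, 32)
5P: (6, 32) + (33, 38). λ = (38 - 32)/(33 - 6) ≡ 6/27 mod 71. 27⁻¹ ≡ 50 (mod 71), so λ ≡ 16.
  x = λ² - 6 - 33 = 256 - 39 ≡ 4; y = λ·(6 - 4) - 32 ≡ 0. → (4, 0)
6P: (4, 0) + (33, 38). λ = (38 - 0)/(33 - 4) ≡ 38/29 mod 71. 29⁻¹ ≡ 49 (mod 71), so λ ≡ 16.
  x = λ² - 4 - 33 = 256 - 37 ≡ 6; y = λ·(4 - 6) - 0 ≡ 39. → (6, 39)
7P: (6, 39) + (33, 38). λ = (38 - 39)/(33 - 6) ≡ 70/27 mod 71. 27⁻¹ ≡ 50 (mod 71), so λ ≡ 21.
  x = λ² - 6 - 33 = 441 - 39 ≡ 47; y = λ·(6 - 47) - 39 ≡ 23. → (47, 23)
8P: (47, 23) + (33, 38). λ = (38 - 23)/(33 - 47) ≡ 15/57 mod 71. 57⁻¹ ≡ 5 (mod 71) since 57·5 = 285 ≡ 1, so λ ≡ 4.
  x = λ² - 47 - 33 = 16 - 80 ≡ 7; y = λ·(47 - 7) - 23 ≡ 66. → (7, 66)
9P: (7, 66) + (33, 38). λ = (38 - 66)/(33 - 7) ≡ 43/26 mod 71. 26⁻¹ ≡ 41 (mod 71), so λ ≡ 59.
  x = λ² - 7 - 33 = 3481 - 40 ≡ 33; y = λ·(7 - 33) - 66 ≡ 33. → (33, 33)
10P: (33, 33) + (33, 38): same x and y₁ ≡ -y₂, so the sum is the point at infinity.
10P = the point at infinity, so the order is 10.

10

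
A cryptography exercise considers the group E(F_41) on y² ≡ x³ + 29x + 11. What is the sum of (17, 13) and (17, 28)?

O

The two points share x = 17 and their y-coordinates satisfy 13 + 28 ≡ 0 (mod 41), so they are inverses. Their sum is 𝒪.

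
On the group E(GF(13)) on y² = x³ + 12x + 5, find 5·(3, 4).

Write Q = (3, 4).
Repeated addition: build up to 5Q.
2Q: tangent at (3, 4): λ = (3·3² + 12)/(2·4) ≡ 0/8. 8⁻¹ ≡ 5 (mod 13) since 8·5 = 40 ≡ 1, so λ ≡ 0·5 ≡ 0.
  x = λ² - 3 - 3 = 0 - 6 ≡ 7; y = λ·(3 - 7) - 4 ≡ 9. → (7, 9)
3Q: (7, 9) + (3, 4). λ = (4 - 9)/(3 - 7) ≡ 8/9 mod 13. 9⁻¹ ≡ 3 (mod 13) since 9·3 = 27 ≡ 1, so λ ≡ 11.
  x = λ² - 7 - 3 = 121 - 10 ≡ 7; y = λ·(7 - 7) - 9 ≡ 4. → (7, 4)
4Q: (7, 4) + (3, 4). λ = (4 - 4)/(3 - 7) ≡ 0/9 mod 13. 9⁻¹ ≡ 3 (mod 13), so λ ≡ 0.
  x = λ² - 7 - 3 = 0 - 10 ≡ 3; y = λ·(7 - 3) - 4 ≡ 9. → (3, 9)
5Q: (3, 9) + (3, 4): same x and y₁ ≡ -y₂, so the sum is ∞.

O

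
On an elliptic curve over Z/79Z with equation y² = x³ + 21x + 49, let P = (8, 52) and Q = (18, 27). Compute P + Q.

(8, 52) + (18, 27). λ = (27 - 52)/(18 - 8) ≡ 54/10 mod 79. 10⁻¹ ≡ 8 (mod 79), so λ ≡ 37.
  x = λ² - 8 - 18 = 1369 - 26 ≡ 0; y = λ·(8 - 0) - 52 ≡ 7. → (0, 7)

(0, 7)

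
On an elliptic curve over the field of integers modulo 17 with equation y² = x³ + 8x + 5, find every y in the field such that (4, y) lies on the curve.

4, 13

x³ + 8x + 5 = 101 ≡ 16 (mod 17).
Square roots of 16 mod 17: 4 and 13 (since 4² = 16 ≡ 16).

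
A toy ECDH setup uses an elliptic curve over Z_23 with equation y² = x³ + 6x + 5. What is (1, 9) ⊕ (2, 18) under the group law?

(9, 11)

(1, 9) + (2, 18). λ = (18 - 9)/(2 - 1) ≡ 9/1 mod 23. 1⁻¹ ≡ 1 (mod 23), so λ ≡ 9.
  x = λ² - 1 - 2 = 81 - 3 ≡ 9; y = λ·(1 - 9) - 9 ≡ 11. → (9, 11)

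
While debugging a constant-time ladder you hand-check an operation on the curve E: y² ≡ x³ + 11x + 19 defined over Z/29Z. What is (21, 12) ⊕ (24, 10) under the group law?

(7, 27)

(21, 12) + (24, 10). λ = (10 - 12)/(24 - 21) ≡ 27/3 mod 29. 3⁻¹ ≡ 10 (mod 29) since 3·10 = 30 ≡ 1, so λ ≡ 9.
  x = λ² - 21 - 24 = 81 - 45 ≡ 7; y = λ·(21 - 7) - 12 ≡ 27. → (7, 27)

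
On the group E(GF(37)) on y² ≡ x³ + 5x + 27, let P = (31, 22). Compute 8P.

O

Double-and-add on 8 = (1000)₂. Start with P = (31, 22) for the leading 1-bit.
double: tangent at (31, 22): λ = (3·31² + 5)/(2·22) ≡ 2/7. 7⁻¹ ≡ 16 (mod 37) since 7·16 = 112 ≡ 1, so λ ≡ 2·16 ≡ 32.
  x = λ² - 31 - 31 = 1024 - 62 ≡ 0; y = λ·(31 - 0) - 22 ≡ 8. → (0, 8)
double: tangent at (0, 8): λ = (3·0² + 5)/(2·8) ≡ 5/16. 16⁻¹ ≡ 7 (mod 37), so λ ≡ 5·7 ≡ 35.
  x = λ² - 0 - 0 = 1225 - 0 ≡ 4; y = λ·(0 - 4) - 8 ≡ 0. → (4, 0)
double: (4, 0) + (4, 0): same x and y₁ ≡ -y₂, so the sum is O.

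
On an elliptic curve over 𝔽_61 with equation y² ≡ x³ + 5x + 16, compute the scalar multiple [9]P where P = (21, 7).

(19, 57)

Repeated addition: build up to 9P.
2P: tangent at (21, 7): λ = (3·21² + 5)/(2·7) ≡ 47/14. 14⁻¹ ≡ 48 (mod 61), so λ ≡ 47·48 ≡ 60.
  x = λ² - 21 - 21 = 3600 - 42 ≡ 20; y = λ·(21 - 20) - 7 ≡ 53. → (20, 53)
3P: (20, 53) + (21, 7). λ = (7 - 53)/(21 - 20) ≡ 15/1 mod 61. 1⁻¹ ≡ 1 (mod 61) since 1·1 = 1 ≡ 1, so λ ≡ 15.
  x = λ² - 20 - 21 = 225 - 41 ≡ 1; y = λ·(20 - 1) - 53 ≡ 49. → (1, 49)
4P: (1, 49) + (21, 7). λ = (7 - 49)/(21 - 1) ≡ 19/20 mod 61. 20⁻¹ ≡ 58 (mod 61), so λ ≡ 4.
  x = λ² - 1 - 21 = 16 - 22 ≡ 55; y = λ·(1 - 55) - 49 ≡ 40. → (55, 40)
5P: (55, 40) + (21, 7). λ = (7 - 40)/(21 - 55) ≡ 28/27 mod 61. 27⁻¹ ≡ 52 (mod 61), so λ ≡ 53.
  x = λ² - 55 - 21 = 2809 - 76 ≡ 49; y = λ·(55 - 49) - 40 ≡ 34. → (49, 34)
6P: (49, 34) + (21, 7). λ = (7 - 34)/(21 - 49) ≡ 34/33 mod 61. 33⁻¹ ≡ 37 (mod 61), so λ ≡ 38.
  x = λ² - 49 - 21 = 1444 - 70 ≡ 32; y = λ·(49 - 32) - 34 ≡ 2. → (32, 2)
7P: (32, 2) + (21, 7). λ = (7 - 2)/(21 - 32) ≡ 5/50 mod 61. 50⁻¹ ≡ 11 (mod 61), so λ ≡ 55.
  x = λ² - 32 - 21 = 3025 - 53 ≡ 44; y = λ·(32 - 44) - 2 ≡ 9. → (44, 9)
8P: (44, 9) + (21, 7). λ = (7 - 9)/(21 - 44) ≡ 59/38 mod 61. 38⁻¹ ≡ 53 (mod 61), so λ ≡ 16.
  x = λ² - 44 - 21 = 256 - 65 ≡ 8; y = λ·(44 - 8) - 9 ≡ 18. → (8, 18)
9P: (8, 18) + (21, 7). λ = (7 - 18)/(21 - 8) ≡ 50/13 mod 61. 13⁻¹ ≡ 47 (mod 61), so λ ≡ 32.
  x = λ² - 8 - 21 = 1024 - 29 ≡ 19; y = λ·(8 - 19) - 18 ≡ 57. → (19, 57)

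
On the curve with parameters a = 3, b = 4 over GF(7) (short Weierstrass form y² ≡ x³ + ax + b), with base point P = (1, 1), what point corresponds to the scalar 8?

(0, 5)

Repeated addition: build up to 8P.
2P: tangent at (1, 1): λ = (3·1² + 3)/(2·1) ≡ 6/2. 2⁻¹ ≡ 4 (mod 7) since 2·4 = 8 ≡ 1, so λ ≡ 6·4 ≡ 3.
  x = λ² - 1 - 1 = 9 - 2 ≡ 0; y = λ·(1 - 0) - 1 ≡ 2. → (0, 2)
3P: (0, 2) + (1, 1). λ = (1 - 2)/(1 - 0) ≡ 6/1 mod 7. 1⁻¹ ≡ 1 (mod 7), so λ ≡ 6.
  x = λ² - 0 - 1 = 36 - 1 ≡ 0; y = λ·(0 - 0) - 2 ≡ 5. → (0, 5)
4P: (0, 5) + (1, 1). λ = (1 - 5)/(1 - 0) ≡ 3/1 mod 7. 1⁻¹ ≡ 1 (mod 7), so λ ≡ 3.
  x = λ² - 0 - 1 = 9 - 1 ≡ 1; y = λ·(0 - 1) - 5 ≡ 6. → (1, 6)
5P: (1, 6) + (1, 1): same x and y₁ ≡ -y₂, so the sum is O.
6P: O + (1, 1) = (1, 1) (identity).
7P: tangent at (1, 1): λ = (3·1² + 3)/(2·1) ≡ 6/2. 2⁻¹ ≡ 4 (mod 7), so λ ≡ 6·4 ≡ 3.
  x = λ² - 1 - 1 = 9 - 2 ≡ 0; y = λ·(1 - 0) - 1 ≡ 2. → (0, 2)
8P: (0, 2) + (1, 1). λ = (1 - 2)/(1 - 0) ≡ 6/1 mod 7. 1⁻¹ ≡ 1 (mod 7), so λ ≡ 6.
  x = λ² - 0 - 1 = 36 - 1 ≡ 0; y = λ·(0 - 0) - 2 ≡ 5. → (0, 5)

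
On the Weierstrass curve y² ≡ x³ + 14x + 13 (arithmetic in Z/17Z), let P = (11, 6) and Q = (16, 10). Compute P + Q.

(11, 6) + (16, 10). λ = (10 - 6)/(16 - 11) ≡ 4/5 mod 17. 5⁻¹ ≡ 7 (mod 17), so λ ≡ 11.
  x = λ² - 11 - 16 = 121 - 27 ≡ 9; y = λ·(11 - 9) - 6 ≡ 16. → (9, 16)

(9, 16)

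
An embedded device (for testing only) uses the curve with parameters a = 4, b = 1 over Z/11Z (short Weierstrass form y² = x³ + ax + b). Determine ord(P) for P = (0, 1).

9

2P: tangent at (0, 1): λ = (3·0² + 4)/(2·1) ≡ 4/2. 2⁻¹ ≡ 6 (mod 11) since 2·6 = 12 ≡ 1, so λ ≡ 4·6 ≡ 2.
  x = λ² - 0 - 0 = 4 - 0 ≡ 4; y = λ·(0 - 4) - 1 ≡ 2. → (4, 2)
3P: (4, 2) + (0, 1). λ = (1 - 2)/(0 - 4) ≡ 10/7 mod 11. 7⁻¹ ≡ 8 (mod 11), so λ ≡ 3.
  x = λ² - 4 - 0 = 9 - 4 ≡ 5; y = λ·(4 - 5) - 2 ≡ 6. → (5, 6)
4P: (5, 6) + (0, 1). λ = (1 - 6)/(0 - 5) ≡ 6/6 mod 11. 6⁻¹ ≡ 2 (mod 11) since 6·2 = 12 ≡ 1, so λ ≡ 1.
  x = λ² - 5 - 0 = 1 - 5 ≡ 7; y = λ·(5 - 7) - 6 ≡ 3. → (7, 3)
5P: (7, 3) + (0, 1). λ = (1 - 3)/(0 - 7) ≡ 9/4 mod 11. 4⁻¹ ≡ 3 (mod 11), so λ ≡ 5.
  x = λ² - 7 - 0 = 25 - 7 ≡ 7; y = λ·(7 - 7) - 3 ≡ 8. → (7, 8)
6P: (7, 8) + (0, 1). λ = (1 - 8)/(0 - 7) ≡ 4/4 mod 11. 4⁻¹ ≡ 3 (mod 11) since 4·3 = 12 ≡ 1, so λ ≡ 1.
  x = λ² - 7 - 0 = 1 - 7 ≡ 5; y = λ·(7 - 5) - 8 ≡ 5. → (5, 5)
7P: (5, 5) + (0, 1). λ = (1 - 5)/(0 - 5) ≡ 7/6 mod 11. 6⁻¹ ≡ 2 (mod 11) since 6·2 = 12 ≡ 1, so λ ≡ 3.
  x = λ² - 5 - 0 = 9 - 5 ≡ 4; y = λ·(5 - 4) - 5 ≡ 9. → (4, 9)
8P: (4, 9) + (0, 1). λ = (1 - 9)/(0 - 4) ≡ 3/7 mod 11. 7⁻¹ ≡ 8 (mod 11), so λ ≡ 2.
  x = λ² - 4 - 0 = 4 - 4 ≡ 0; y = λ·(4 - 0) - 9 ≡ 10. → (0, 10)
9P: (0, 10) + (0, 1): same x and y₁ ≡ -y₂, so the sum is O.
9P = O, so the order is 9.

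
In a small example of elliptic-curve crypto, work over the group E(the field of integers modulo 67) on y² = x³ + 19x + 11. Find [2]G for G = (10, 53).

(61, 4)

tangent at (10, 53): λ = (3·10² + 19)/(2·53) ≡ 51/39. 39⁻¹ ≡ 55 (mod 67), so λ ≡ 51·55 ≡ 58.
  x = λ² - 10 - 10 = 3364 - 20 ≡ 61; y = λ·(10 - 61) - 53 ≡ 4. → (61, 4)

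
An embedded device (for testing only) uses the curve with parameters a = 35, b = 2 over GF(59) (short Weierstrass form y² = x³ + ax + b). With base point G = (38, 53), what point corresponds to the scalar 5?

Double-and-add on 5 = (101)₂. Start with G = (38, 53) for the leading 1-bit.
double: tangent at (38, 53): λ = (3·38² + 35)/(2·53) ≡ 1/47. 47⁻¹ ≡ 54 (mod 59), so λ ≡ 1·54 ≡ 54.
  x = λ² - 38 - 38 = 2916 - 76 ≡ 8; y = λ·(38 - 8) - 53 ≡ 33. → (8, 33)
double: tangent at (8, 33): λ = (3·8² + 35)/(2·33) ≡ 50/7. 7⁻¹ ≡ 17 (mod 59), so λ ≡ 50·17 ≡ 24.
  x = λ² - 8 - 8 = 576 - 16 ≡ 29; y = λ·(8 - 29) - 33 ≡ 53. → (29, 53)
add G: (29, 53) + (38, 53). λ = (53 - 53)/(38 - 29) ≡ 0/9 mod 59. 9⁻¹ ≡ 46 (mod 59), so λ ≡ 0.
  x = λ² - 29 - 38 = 0 - 67 ≡ 51; y = λ·(29 - 51) - 53 ≡ 6. → (51, 6)

(51, 6)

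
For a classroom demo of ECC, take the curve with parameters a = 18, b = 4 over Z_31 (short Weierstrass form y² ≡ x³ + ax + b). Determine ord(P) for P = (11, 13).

3

2P: tangent at (11, 13): λ = (3·11² + 18)/(2·13) ≡ 9/26. 26⁻¹ ≡ 6 (mod 31) since 26·6 = 156 ≡ 1, so λ ≡ 9·6 ≡ 23.
  x = λ² - 11 - 11 = 529 - 22 ≡ 11; y = λ·(11 - 11) - 13 ≡ 18. → (11, 18)
3P: (11, 18) + (11, 13): same x and y₁ ≡ -y₂, so the sum is O.
3P = O, so the order is 3.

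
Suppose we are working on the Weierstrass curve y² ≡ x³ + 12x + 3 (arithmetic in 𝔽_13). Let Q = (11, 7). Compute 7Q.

(11, 6)

Repeated addition: build up to 7Q.
2Q: tangent at (11, 7): λ = (3·11² + 12)/(2·7) ≡ 11/1. 1⁻¹ ≡ 1 (mod 13) since 1·1 = 1 ≡ 1, so λ ≡ 11·1 ≡ 11.
  x = λ² - 11 - 11 = 121 - 22 ≡ 8; y = λ·(11 - 8) - 7 ≡ 0. → (8, 0)
3Q: (8, 0) + (11, 7). λ = (7 - 0)/(11 - 8) ≡ 7/3 mod 13. 3⁻¹ ≡ 9 (mod 13), so λ ≡ 11.
  x = λ² - 8 - 11 = 121 - 19 ≡ 11; y = λ·(8 - 11) - 0 ≡ 6. → (11, 6)
4Q: (11, 6) + (11, 7): same x and y₁ ≡ -y₂, so the sum is ∞.
5Q: ∞ + (11, 7) = (11, 7) (identity).
6Q: tangent at (11, 7): λ = (3·11² + 12)/(2·7) ≡ 11/1. 1⁻¹ ≡ 1 (mod 13), so λ ≡ 11·1 ≡ 11.
  x = λ² - 11 - 11 = 121 - 22 ≡ 8; y = λ·(11 - 8) - 7 ≡ 0. → (8, 0)
7Q: (8, 0) + (11, 7). λ = (7 - 0)/(11 - 8) ≡ 7/3 mod 13. 3⁻¹ ≡ 9 (mod 13), so λ ≡ 11.
  x = λ² - 8 - 11 = 121 - 19 ≡ 11; y = λ·(8 - 11) - 0 ≡ 6. → (11, 6)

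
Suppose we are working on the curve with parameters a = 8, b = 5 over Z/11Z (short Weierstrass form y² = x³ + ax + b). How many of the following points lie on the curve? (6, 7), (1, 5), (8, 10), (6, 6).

(6, 7): 7² ≡ 5, rhs ≡ 5 → on.
(1, 5): 5² ≡ 3, rhs ≡ 3 → on.
(8, 10): 10² ≡ 1, rhs ≡ 9 → off.
(6, 6): 6² ≡ 3, rhs ≡ 5 → off.

2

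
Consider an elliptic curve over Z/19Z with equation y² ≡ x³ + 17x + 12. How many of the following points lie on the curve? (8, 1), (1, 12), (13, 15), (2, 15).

(8, 1): 1² ≡ 1, rhs ≡ 14 → off.
(1, 12): 12² ≡ 11, rhs ≡ 11 → on.
(13, 15): 15² ≡ 16, rhs ≡ 17 → off.
(2, 15): 15² ≡ 16, rhs ≡ 16 → on.

2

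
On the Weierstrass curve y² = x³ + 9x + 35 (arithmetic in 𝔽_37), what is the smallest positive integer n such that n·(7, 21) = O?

9

2P: tangent at (7, 21): λ = (3·7² + 9)/(2·21) ≡ 8/5. 5⁻¹ ≡ 15 (mod 37), so λ ≡ 8·15 ≡ 9.
  x = λ² - 7 - 7 = 81 - 14 ≡ 30; y = λ·(7 - 30) - 21 ≡ 31. → (30, 31)
3P: (30, 31) + (7, 21). λ = (21 - 31)/(7 - 30) ≡ 27/14 mod 37. 14⁻¹ ≡ 8 (mod 37), so λ ≡ 31.
  x = λ² - 30 - 7 = 961 - 37 ≡ 36; y = λ·(30 - 36) - 31 ≡ 5. → (36, 5)
4P: (36, 5) + (7, 21). λ = (21 - 5)/(7 - 36) ≡ 16/8 mod 37. 8⁻¹ ≡ 14 (mod 37), so λ ≡ 2.
  x = λ² - 36 - 7 = 4 - 43 ≡ 35; y = λ·(36 - 35) - 5 ≡ 34. → (35, 34)
5P: (35, 34) + (7, 21). λ = (21 - 34)/(7 - 35) ≡ 24/9 mod 37. 9⁻¹ ≡ 33 (mod 37), so λ ≡ 15.
  x = λ² - 35 - 7 = 225 - 42 ≡ 35; y = λ·(35 - 35) - 34 ≡ 3. → (35, 3)
6P: (35, 3) + (7, 21). λ = (21 - 3)/(7 - 35) ≡ 18/9 mod 37. 9⁻¹ ≡ 33 (mod 37), so λ ≡ 2.
  x = λ² - 35 - 7 = 4 - 42 ≡ 36; y = λ·(35 - 36) - 3 ≡ 32. → (36, 32)
7P: (36, 32) + (7, 21). λ = (21 - 32)/(7 - 36) ≡ 26/8 mod 37. 8⁻¹ ≡ 14 (mod 37), so λ ≡ 31.
  x = λ² - 36 - 7 = 961 - 43 ≡ 30; y = λ·(36 - 30) - 32 ≡ 6. → (30, 6)
8P: (30, 6) + (7, 21). λ = (21 - 6)/(7 - 30) ≡ 15/14 mod 37. 14⁻¹ ≡ 8 (mod 37), so λ ≡ 9.
  x = λ² - 30 - 7 = 81 - 37 ≡ 7; y = λ·(30 - 7) - 6 ≡ 16. → (7, 16)
9P: (7, 16) + (7, 21): same x and y₁ ≡ -y₂, so the sum is O.
9P = O, so the order is 9.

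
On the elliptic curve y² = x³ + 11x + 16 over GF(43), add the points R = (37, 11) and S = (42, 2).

(24, 0)

(37, 11) + (42, 2). λ = (2 - 11)/(42 - 37) ≡ 34/5 mod 43. 5⁻¹ ≡ 26 (mod 43), so λ ≡ 24.
  x = λ² - 37 - 42 = 576 - 79 ≡ 24; y = λ·(37 - 24) - 11 ≡ 0. → (24, 0)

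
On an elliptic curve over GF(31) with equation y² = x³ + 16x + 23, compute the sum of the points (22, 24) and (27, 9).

(22, 7)

(22, 24) + (27, 9). λ = (9 - 24)/(27 - 22) ≡ 16/5 mod 31. 5⁻¹ ≡ 25 (mod 31) since 5·25 = 125 ≡ 1, so λ ≡ 28.
  x = λ² - 22 - 27 = 784 - 49 ≡ 22; y = λ·(22 - 22) - 24 ≡ 7. → (22, 7)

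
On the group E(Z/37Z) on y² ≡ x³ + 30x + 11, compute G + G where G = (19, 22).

tangent at (19, 22): λ = (3·19² + 30)/(2·22) ≡ 3/7. 7⁻¹ ≡ 16 (mod 37), so λ ≡ 3·16 ≡ 11.
  x = λ² - 19 - 19 = 121 - 38 ≡ 9; y = λ·(19 - 9) - 22 ≡ 14. → (9, 14)

(9, 14)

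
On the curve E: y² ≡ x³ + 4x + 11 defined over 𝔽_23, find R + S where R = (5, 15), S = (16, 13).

(5, 15) + (16, 13). λ = (13 - 15)/(16 - 5) ≡ 21/11 mod 23. 11⁻¹ ≡ 21 (mod 23) since 11·21 = 231 ≡ 1, so λ ≡ 4.
  x = λ² - 5 - 16 = 16 - 21 ≡ 18; y = λ·(5 - 18) - 15 ≡ 2. → (18, 2)

(18, 2)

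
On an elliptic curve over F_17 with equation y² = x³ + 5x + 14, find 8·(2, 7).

(4, 8)

Write P = (2, 7).
Double-and-add on 8 = (1000)₂. Start with P = (2, 7) for the leading 1-bit.
double: tangent at (2, 7): λ = (3·2² + 5)/(2·7) ≡ 0/14. 14⁻¹ ≡ 11 (mod 17) since 14·11 = 154 ≡ 1, so λ ≡ 0·11 ≡ 0.
  x = λ² - 2 - 2 = 0 - 4 ≡ 13; y = λ·(2 - 13) - 7 ≡ 10. → (13, 10)
double: tangent at (13, 10): λ = (3·13² + 5)/(2·10) ≡ 2/3. 3⁻¹ ≡ 6 (mod 17) since 3·6 = 18 ≡ 1, so λ ≡ 2·6 ≡ 12.
  x = λ² - 13 - 13 = 144 - 26 ≡ 16; y = λ·(13 - 16) - 10 ≡ 5. → (16, 5)
double: tangent at (16, 5): λ = (3·16² + 5)/(2·5) ≡ 8/10. 10⁻¹ ≡ 12 (mod 17) since 10·12 = 120 ≡ 1, so λ ≡ 8·12 ≡ 11.
  x = λ² - 16 - 16 = 121 - 32 ≡ 4; y = λ·(16 - 4) - 5 ≡ 8. → (4, 8)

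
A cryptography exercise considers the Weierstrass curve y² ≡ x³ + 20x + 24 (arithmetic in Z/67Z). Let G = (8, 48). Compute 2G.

(9, 14)

tangent at (8, 48): λ = (3·8² + 20)/(2·48) ≡ 11/29. 29⁻¹ ≡ 37 (mod 67) since 29·37 = 1073 ≡ 1, so λ ≡ 11·37 ≡ 5.
  x = λ² - 8 - 8 = 25 - 16 ≡ 9; y = λ·(8 - 9) - 48 ≡ 14. → (9, 14)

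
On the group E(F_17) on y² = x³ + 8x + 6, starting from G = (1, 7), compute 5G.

Double-and-add on 5 = (101)₂. Start with G = (1, 7) for the leading 1-bit.
double: tangent at (1, 7): λ = (3·1² + 8)/(2·7) ≡ 11/14. 14⁻¹ ≡ 11 (mod 17), so λ ≡ 11·11 ≡ 2.
  x = λ² - 1 - 1 = 4 - 2 ≡ 2; y = λ·(1 - 2) - 7 ≡ 8. → (2, 8)
double: tangent at (2, 8): λ = (3·2² + 8)/(2·8) ≡ 3/16. 16⁻¹ ≡ 16 (mod 17) since 16·16 = 256 ≡ 1, so λ ≡ 3·16 ≡ 14.
  x = λ² - 2 - 2 = 196 - 4 ≡ 5; y = λ·(2 - 5) - 8 ≡ 1. → (5, 1)
add G: (5, 1) + (1, 7). λ = (7 - 1)/(1 - 5) ≡ 6/13 mod 17. 13⁻¹ ≡ 4 (mod 17), so λ ≡ 7.
  x = λ² - 5 - 1 = 49 - 6 ≡ 9; y = λ·(5 - 9) - 1 ≡ 5. → (9, 5)

(9, 5)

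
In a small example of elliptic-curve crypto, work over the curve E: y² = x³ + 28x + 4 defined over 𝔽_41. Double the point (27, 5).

tangent at (27, 5): λ = (3·27² + 28)/(2·5) ≡ 1/10. 10⁻¹ ≡ 37 (mod 41) since 10·37 = 370 ≡ 1, so λ ≡ 1·37 ≡ 37.
  x = λ² - 27 - 27 = 1369 - 54 ≡ 3; y = λ·(27 - 3) - 5 ≡ 22. → (3, 22)

(3, 22)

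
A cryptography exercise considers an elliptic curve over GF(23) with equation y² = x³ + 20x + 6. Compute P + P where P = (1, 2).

tangent at (1, 2): λ = (3·1² + 20)/(2·2) ≡ 0/4. 4⁻¹ ≡ 6 (mod 23), so λ ≡ 0·6 ≡ 0.
  x = λ² - 1 - 1 = 0 - 2 ≡ 21; y = λ·(1 - 21) - 2 ≡ 21. → (21, 21)

(21, 21)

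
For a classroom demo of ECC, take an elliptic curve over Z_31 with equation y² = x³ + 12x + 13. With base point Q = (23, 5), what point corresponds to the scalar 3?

(26, 13)

Repeated addition: build up to 3Q.
2Q: tangent at (23, 5): λ = (3·23² + 12)/(2·5) ≡ 18/10. 10⁻¹ ≡ 28 (mod 31) since 10·28 = 280 ≡ 1, so λ ≡ 18·28 ≡ 8.
  x = λ² - 23 - 23 = 64 - 46 ≡ 18; y = λ·(23 - 18) - 5 ≡ 4. → (18, 4)
3Q: (18, 4) + (23, 5). λ = (5 - 4)/(23 - 18) ≡ 1/5 mod 31. 5⁻¹ ≡ 25 (mod 31), so λ ≡ 25.
  x = λ² - 18 - 23 = 625 - 41 ≡ 26; y = λ·(18 - 26) - 4 ≡ 13. → (26, 13)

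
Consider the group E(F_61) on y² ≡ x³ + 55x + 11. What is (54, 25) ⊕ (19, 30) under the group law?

(54, 36)

(54, 25) + (19, 30). λ = (30 - 25)/(19 - 54) ≡ 5/26 mod 61. 26⁻¹ ≡ 54 (mod 61), so λ ≡ 26.
  x = λ² - 54 - 19 = 676 - 73 ≡ 54; y = λ·(54 - 54) - 25 ≡ 36. → (54, 36)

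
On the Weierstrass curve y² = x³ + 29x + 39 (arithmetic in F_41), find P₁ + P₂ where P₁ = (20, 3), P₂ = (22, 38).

(8, 2)

(20, 3) + (22, 38). λ = (38 - 3)/(22 - 20) ≡ 35/2 mod 41. 2⁻¹ ≡ 21 (mod 41), so λ ≡ 38.
  x = λ² - 20 - 22 = 1444 - 42 ≡ 8; y = λ·(20 - 8) - 3 ≡ 2. → (8, 2)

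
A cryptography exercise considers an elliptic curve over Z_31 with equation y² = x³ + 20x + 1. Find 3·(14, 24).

(21, 17)

Write Q = (14, 24).
Repeated addition: build up to 3Q.
2Q: tangent at (14, 24): λ = (3·14² + 20)/(2·24) ≡ 19/17. 17⁻¹ ≡ 11 (mod 31), so λ ≡ 19·11 ≡ 23.
  x = λ² - 14 - 14 = 529 - 28 ≡ 5; y = λ·(14 - 5) - 24 ≡ 28. → (5, 28)
3Q: (5, 28) + (14, 24). λ = (24 - 28)/(14 - 5) ≡ 27/9 mod 31. 9⁻¹ ≡ 7 (mod 31) since 9·7 = 63 ≡ 1, so λ ≡ 3.
  x = λ² - 5 - 14 = 9 - 19 ≡ 21; y = λ·(5 - 21) - 28 ≡ 17. → (21, 17)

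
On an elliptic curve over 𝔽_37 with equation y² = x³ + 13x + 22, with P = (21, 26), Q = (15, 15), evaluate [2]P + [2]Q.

First 2P:
Repeated addition: build up to 2P.
2P: tangent at (21, 26): λ = (3·21² + 13)/(2·26) ≡ 4/15. 15⁻¹ ≡ 5 (mod 37), so λ ≡ 4·5 ≡ 20.
  x = λ² - 21 - 21 = 400 - 42 ≡ 25; y = λ·(21 - 25) - 26 ≡ 5. → (25, 5)
2P = (25, 5).
Next 2Q:
Repeated addition: build up to 2Q.
2Q: tangent at (15, 15): λ = (3·15² + 13)/(2·15) ≡ 22/30. 30⁻¹ ≡ 21 (mod 37), so λ ≡ 22·21 ≡ 18.
  x = λ² - 15 - 15 = 324 - 30 ≡ 35; y = λ·(15 - 35) - 15 ≡ 32. → (35, 32)
2Q = (35, 32).
Finally 2P + 2Q:
(25, 5) + (35, 32). λ = (32 - 5)/(35 - 25) ≡ 27/10 mod 37. 10⁻¹ ≡ 26 (mod 37), so λ ≡ 36.
  x = λ² - 25 - 35 = 1296 - 60 ≡ 15; y = λ·(25 - 15) - 5 ≡ 22. → (15, 22)

(15, 22)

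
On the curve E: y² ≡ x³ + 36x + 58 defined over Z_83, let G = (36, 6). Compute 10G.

(36, 6)

Double-and-add on 10 = (1010)₂. Start with G = (36, 6) for the leading 1-bit.
double: tangent at (36, 6): λ = (3·36² + 36)/(2·6) ≡ 23/12. 12⁻¹ ≡ 7 (mod 83) since 12·7 = 84 ≡ 1, so λ ≡ 23·7 ≡ 78.
  x = λ² - 36 - 36 = 6084 - 72 ≡ 36; y = λ·(36 - 36) - 6 ≡ 77. → (36, 77)
double: tangent at (36, 77): λ = (3·36² + 36)/(2·77) ≡ 23/71. 71⁻¹ ≡ 76 (mod 83), so λ ≡ 23·76 ≡ 5.
  x = λ² - 36 - 36 = 25 - 72 ≡ 36; y = λ·(36 - 36) - 77 ≡ 6. → (36, 6)
add G: tangent at (36, 6): λ = (3·36² + 36)/(2·6) ≡ 23/12. 12⁻¹ ≡ 7 (mod 83), so λ ≡ 23·7 ≡ 78.
  x = λ² - 36 - 36 = 6084 - 72 ≡ 36; y = λ·(36 - 36) - 6 ≡ 77. → (36, 77)
double: tangent at (36, 77): λ = (3·36² + 36)/(2·77) ≡ 23/71. 71⁻¹ ≡ 76 (mod 83), so λ ≡ 23·76 ≡ 5.
  x = λ² - 36 - 36 = 25 - 72 ≡ 36; y = λ·(36 - 36) - 77 ≡ 6. → (36, 6)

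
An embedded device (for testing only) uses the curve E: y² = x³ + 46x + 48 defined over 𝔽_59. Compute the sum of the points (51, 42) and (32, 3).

(50, 47)

(51, 42) + (32, 3). λ = (3 - 42)/(32 - 51) ≡ 20/40 mod 59. 40⁻¹ ≡ 31 (mod 59), so λ ≡ 30.
  x = λ² - 51 - 32 = 900 - 83 ≡ 50; y = λ·(51 - 50) - 42 ≡ 47. → (50, 47)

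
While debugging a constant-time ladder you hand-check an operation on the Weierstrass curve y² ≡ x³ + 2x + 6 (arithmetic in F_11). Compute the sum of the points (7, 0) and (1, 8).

(6, 6)

(7, 0) + (1, 8). λ = (8 - 0)/(1 - 7) ≡ 8/5 mod 11. 5⁻¹ ≡ 9 (mod 11), so λ ≡ 6.
  x = λ² - 7 - 1 = 36 - 8 ≡ 6; y = λ·(7 - 6) - 0 ≡ 6. → (6, 6)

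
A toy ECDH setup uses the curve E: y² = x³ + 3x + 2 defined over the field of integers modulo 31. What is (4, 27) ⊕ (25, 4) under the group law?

(4, 27) + (25, 4). λ = (4 - 27)/(25 - 4) ≡ 8/21 mod 31. 21⁻¹ ≡ 3 (mod 31), so λ ≡ 24.
  x = λ² - 4 - 25 = 576 - 29 ≡ 20; y = λ·(4 - 20) - 27 ≡ 23. → (20, 23)

(20, 23)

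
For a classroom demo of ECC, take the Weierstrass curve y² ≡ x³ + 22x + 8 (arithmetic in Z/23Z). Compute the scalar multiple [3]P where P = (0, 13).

(21, 18)

Repeated addition: build up to 3P.
2P: tangent at (0, 13): λ = (3·0² + 22)/(2·13) ≡ 22/3. 3⁻¹ ≡ 8 (mod 23) since 3·8 = 24 ≡ 1, so λ ≡ 22·8 ≡ 15.
  x = λ² - 0 - 0 = 225 - 0 ≡ 18; y = λ·(0 - 18) - 13 ≡ 16. → (18, 16)
3P: (18, 16) + (0, 13). λ = (13 - 16)/(0 - 18) ≡ 20/5 mod 23. 5⁻¹ ≡ 14 (mod 23) since 5·14 = 70 ≡ 1, so λ ≡ 4.
  x = λ² - 18 - 0 = 16 - 18 ≡ 21; y = λ·(18 - 21) - 16 ≡ 18. → (21, 18)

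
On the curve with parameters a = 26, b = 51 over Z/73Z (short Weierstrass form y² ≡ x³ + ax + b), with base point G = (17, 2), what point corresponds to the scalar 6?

(10, 17)

Repeated addition: build up to 6G.
2G: tangent at (17, 2): λ = (3·17² + 26)/(2·2) ≡ 17/4. 4⁻¹ ≡ 55 (mod 73), so λ ≡ 17·55 ≡ 59.
  x = λ² - 17 - 17 = 3481 - 34 ≡ 16; y = λ·(17 - 16) - 2 ≡ 57. → (16, 57)
3G: (16, 57) + (17, 2). λ = (2 - 57)/(17 - 16) ≡ 18/1 mod 73. 1⁻¹ ≡ 1 (mod 73), so λ ≡ 18.
  x = λ² - 16 - 17 = 324 - 33 ≡ 72; y = λ·(16 - 72) - 57 ≡ 30. → (72, 30)
4G: (72, 30) + (17, 2). λ = (2 - 30)/(17 - 72) ≡ 45/18 mod 73. 18⁻¹ ≡ 69 (mod 73) since 18·69 = 1242 ≡ 1, so λ ≡ 39.
  x = λ² - 72 - 17 = 1521 - 89 ≡ 45; y = λ·(72 - 45) - 30 ≡ 1. → (45, 1)
5G: (45, 1) + (17, 2). λ = (2 - 1)/(17 - 45) ≡ 1/45 mod 73. 45⁻¹ ≡ 13 (mod 73), so λ ≡ 13.
  x = λ² - 45 - 17 = 169 - 62 ≡ 34; y = λ·(45 - 34) - 1 ≡ 69. → (34, 69)
6G: (34, 69) + (17, 2). λ = (2 - 69)/(17 - 34) ≡ 6/56 mod 73. 56⁻¹ ≡ 30 (mod 73), so λ ≡ 34.
  x = λ² - 34 - 17 = 1156 - 51 ≡ 10; y = λ·(34 - 10) - 69 ≡ 17. → (10, 17)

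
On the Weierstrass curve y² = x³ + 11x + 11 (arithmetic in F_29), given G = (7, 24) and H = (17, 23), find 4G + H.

First 4G:
Repeated addition: build up to 4G.
2G: tangent at (7, 24): λ = (3·7² + 11)/(2·24) ≡ 13/19. 19⁻¹ ≡ 26 (mod 29) since 19·26 = 494 ≡ 1, so λ ≡ 13·26 ≡ 19.
  x = λ² - 7 - 7 = 361 - 14 ≡ 28; y = λ·(7 - 28) - 24 ≡ 12. → (28, 12)
3G: (28, 12) + (7, 24). λ = (24 - 12)/(7 - 28) ≡ 12/8 mod 29. 8⁻¹ ≡ 11 (mod 29) since 8·11 = 88 ≡ 1, so λ ≡ 16.
  x = λ² - 28 - 7 = 256 - 35 ≡ 18; y = λ·(28 - 18) - 12 ≡ 3. → (18, 3)
4G: (18, 3) + (7, 24). λ = (24 - 3)/(7 - 18) ≡ 21/18 mod 29. 18⁻¹ ≡ 21 (mod 29) since 18·21 = 378 ≡ 1, so λ ≡ 6.
  x = λ² - 18 - 7 = 36 - 25 ≡ 11; y = λ·(18 - 11) - 3 ≡ 10. → (11, 10)
4G = (11, 10).
Finally 4G + H:
(11, 10) + (17, 23). λ = (23 - 10)/(17 - 11) ≡ 13/6 mod 29. 6⁻¹ ≡ 5 (mod 29) since 6·5 = 30 ≡ 1, so λ ≡ 7.
  x = λ² - 11 - 17 = 49 - 28 ≡ 21; y = λ·(11 - 21) - 10 ≡ 7. → (21, 7)

(21, 7)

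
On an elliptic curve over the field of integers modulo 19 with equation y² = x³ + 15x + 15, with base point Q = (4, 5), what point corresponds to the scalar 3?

(16, 0)

Repeated addition: build up to 3Q.
2Q: tangent at (4, 5): λ = (3·4² + 15)/(2·5) ≡ 6/10. 10⁻¹ ≡ 2 (mod 19), so λ ≡ 6·2 ≡ 12.
  x = λ² - 4 - 4 = 144 - 8 ≡ 3; y = λ·(4 - 3) - 5 ≡ 7. → (3, 7)
3Q: (3, 7) + (4, 5). λ = (5 - 7)/(4 - 3) ≡ 17/1 mod 19. 1⁻¹ ≡ 1 (mod 19), so λ ≡ 17.
  x = λ² - 3 - 4 = 289 - 7 ≡ 16; y = λ·(3 - 16) - 7 ≡ 0. → (16, 0)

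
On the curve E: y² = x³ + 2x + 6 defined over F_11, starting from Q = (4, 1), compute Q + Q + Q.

(9, 7)

Repeated addition: build up to 3Q.
2Q: tangent at (4, 1): λ = (3·4² + 2)/(2·1) ≡ 6/2. 2⁻¹ ≡ 6 (mod 11) since 2·6 = 12 ≡ 1, so λ ≡ 6·6 ≡ 3.
  x = λ² - 4 - 4 = 9 - 8 ≡ 1; y = λ·(4 - 1) - 1 ≡ 8. → (1, 8)
3Q: (1, 8) + (4, 1). λ = (1 - 8)/(4 - 1) ≡ 4/3 mod 11. 3⁻¹ ≡ 4 (mod 11) since 3·4 = 12 ≡ 1, so λ ≡ 5.
  x = λ² - 1 - 4 = 25 - 5 ≡ 9; y = λ·(1 - 9) - 8 ≡ 7. → (9, 7)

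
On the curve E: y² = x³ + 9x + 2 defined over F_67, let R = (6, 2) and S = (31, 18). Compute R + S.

(66, 40)

(6, 2) + (31, 18). λ = (18 - 2)/(31 - 6) ≡ 16/25 mod 67. 25⁻¹ ≡ 59 (mod 67) since 25·59 = 1475 ≡ 1, so λ ≡ 6.
  x = λ² - 6 - 31 = 36 - 37 ≡ 66; y = λ·(6 - 66) - 2 ≡ 40. → (66, 40)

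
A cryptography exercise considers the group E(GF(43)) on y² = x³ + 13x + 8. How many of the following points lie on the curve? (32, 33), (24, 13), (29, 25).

(32, 33): 33² ≡ 14, rhs ≡ 39 → off.
(24, 13): 13² ≡ 40, rhs ≡ 40 → on.
(29, 25): 25² ≡ 23, rhs ≡ 6 → off.

1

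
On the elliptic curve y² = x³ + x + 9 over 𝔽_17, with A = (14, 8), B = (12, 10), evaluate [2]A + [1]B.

(13, 3)

First 2A:
Repeated addition: build up to 2A.
2A: tangent at (14, 8): λ = (3·14² + 1)/(2·8) ≡ 11/16. 16⁻¹ ≡ 16 (mod 17), so λ ≡ 11·16 ≡ 6.
  x = λ² - 14 - 14 = 36 - 28 ≡ 8; y = λ·(14 - 8) - 8 ≡ 11. → (8, 11)
2A = (8, 11).
Finally 2A + B:
(8, 11) + (12, 10). λ = (10 - 11)/(12 - 8) ≡ 16/4 mod 17. 4⁻¹ ≡ 13 (mod 17), so λ ≡ 4.
  x = λ² - 8 - 12 = 16 - 20 ≡ 13; y = λ·(8 - 13) - 11 ≡ 3. → (13, 3)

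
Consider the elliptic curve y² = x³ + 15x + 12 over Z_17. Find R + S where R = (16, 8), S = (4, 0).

(16, 8) + (4, 0). λ = (0 - 8)/(4 - 16) ≡ 9/5 mod 17. 5⁻¹ ≡ 7 (mod 17) since 5·7 = 35 ≡ 1, so λ ≡ 12.
  x = λ² - 16 - 4 = 144 - 20 ≡ 5; y = λ·(16 - 5) - 8 ≡ 5. → (5, 5)

(5, 5)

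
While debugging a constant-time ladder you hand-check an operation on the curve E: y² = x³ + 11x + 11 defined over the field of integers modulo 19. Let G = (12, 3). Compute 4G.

Double-and-add on 4 = (100)₂. Start with G = (12, 3) for the leading 1-bit.
double: tangent at (12, 3): λ = (3·12² + 11)/(2·3) ≡ 6/6. 6⁻¹ ≡ 16 (mod 19), so λ ≡ 6·16 ≡ 1.
  x = λ² - 12 - 12 = 1 - 24 ≡ 15; y = λ·(12 - 15) - 3 ≡ 13. → (15, 13)
double: tangent at (15, 13): λ = (3·15² + 11)/(2·13) ≡ 2/7. 7⁻¹ ≡ 11 (mod 19), so λ ≡ 2·11 ≡ 3.
  x = λ² - 15 - 15 = 9 - 30 ≡ 17; y = λ·(15 - 17) - 13 ≡ 0. → (17, 0)

(17, 0)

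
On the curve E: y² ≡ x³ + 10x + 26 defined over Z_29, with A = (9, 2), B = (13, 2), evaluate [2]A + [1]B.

(17, 11)

First 2A:
Repeated addition: build up to 2A.
2A: tangent at (9, 2): λ = (3·9² + 10)/(2·2) ≡ 21/4. 4⁻¹ ≡ 22 (mod 29) since 4·22 = 88 ≡ 1, so λ ≡ 21·22 ≡ 27.
  x = λ² - 9 - 9 = 729 - 18 ≡ 15; y = λ·(9 - 15) - 2 ≡ 10. → (15, 10)
2A = (15, 10).
Finally 2A + B:
(15, 10) + (13, 2). λ = (2 - 10)/(13 - 15) ≡ 21/27 mod 29. 27⁻¹ ≡ 14 (mod 29), so λ ≡ 4.
  x = λ² - 15 - 13 = 16 - 28 ≡ 17; y = λ·(15 - 17) - 10 ≡ 11. → (17, 11)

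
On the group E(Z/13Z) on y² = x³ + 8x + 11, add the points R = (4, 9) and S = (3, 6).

(4, 9) + (3, 6). λ = (6 - 9)/(3 - 4) ≡ 10/12 mod 13. 12⁻¹ ≡ 12 (mod 13), so λ ≡ 3.
  x = λ² - 4 - 3 = 9 - 7 ≡ 2; y = λ·(4 - 2) - 9 ≡ 10. → (2, 10)

(2, 10)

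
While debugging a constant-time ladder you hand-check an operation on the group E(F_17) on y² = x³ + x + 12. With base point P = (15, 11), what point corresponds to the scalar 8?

(10, 11)

Double-and-add on 8 = (1000)₂. Start with P = (15, 11) for the leading 1-bit.
double: tangent at (15, 11): λ = (3·15² + 1)/(2·11) ≡ 13/5. 5⁻¹ ≡ 7 (mod 17), so λ ≡ 13·7 ≡ 6.
  x = λ² - 15 - 15 = 36 - 30 ≡ 6; y = λ·(15 - 6) - 11 ≡ 9. → (6, 9)
double: tangent at (6, 9): λ = (3·6² + 1)/(2·9) ≡ 7/1. 1⁻¹ ≡ 1 (mod 17), so λ ≡ 7·1 ≡ 7.
  x = λ² - 6 - 6 = 49 - 12 ≡ 3; y = λ·(6 - 3) - 9 ≡ 12. → (3, 12)
double: tangent at (3, 12): λ = (3·3² + 1)/(2·12) ≡ 11/7. 7⁻¹ ≡ 5 (mod 17), so λ ≡ 11·5 ≡ 4.
  x = λ² - 3 - 3 = 16 - 6 ≡ 10; y = λ·(3 - 10) - 12 ≡ 11. → (10, 11)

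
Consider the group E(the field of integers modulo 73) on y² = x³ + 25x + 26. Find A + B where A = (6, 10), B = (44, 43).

(69, 64)

(6, 10) + (44, 43). λ = (43 - 10)/(44 - 6) ≡ 33/38 mod 73. 38⁻¹ ≡ 25 (mod 73) since 38·25 = 950 ≡ 1, so λ ≡ 22.
  x = λ² - 6 - 44 = 484 - 50 ≡ 69; y = λ·(6 - 69) - 10 ≡ 64. → (69, 64)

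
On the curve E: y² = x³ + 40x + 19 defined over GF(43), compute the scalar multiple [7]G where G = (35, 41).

(31, 41)

Double-and-add on 7 = (111)₂. Start with G = (35, 41) for the leading 1-bit.
double: tangent at (35, 41): λ = (3·35² + 40)/(2·41) ≡ 17/39. 39⁻¹ ≡ 32 (mod 43), so λ ≡ 17·32 ≡ 28.
  x = λ² - 35 - 35 = 784 - 70 ≡ 26; y = λ·(35 - 26) - 41 ≡ 39. → (26, 39)
add G: (26, 39) + (35, 41). λ = (41 - 39)/(35 - 26) ≡ 2/9 mod 43. 9⁻¹ ≡ 24 (mod 43) since 9·24 = 216 ≡ 1, so λ ≡ 5.
  x = λ² - 26 - 35 = 25 - 61 ≡ 7; y = λ·(26 - 7) - 39 ≡ 13. → (7, 13)
double: tangent at (7, 13): λ = (3·7² + 40)/(2·13) ≡ 15/26. 26⁻¹ ≡ 5 (mod 43) since 26·5 = 130 ≡ 1, so λ ≡ 15·5 ≡ 32.
  x = λ² - 7 - 7 = 1024 - 14 ≡ 21; y = λ·(7 - 21) - 13 ≡ 12. → (21, 12)
add G: (21, 12) + (35, 41). λ = (41 - 12)/(35 - 21) ≡ 29/14 mod 43. 14⁻¹ ≡ 40 (mod 43) since 14·40 = 560 ≡ 1, so λ ≡ 42.
  x = λ² - 21 - 35 = 1764 - 56 ≡ 31; y = λ·(21 - 31) - 12 ≡ 41. → (31, 41)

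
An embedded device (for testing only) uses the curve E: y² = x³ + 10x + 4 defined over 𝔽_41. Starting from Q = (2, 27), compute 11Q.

(29, 1)

Repeated addition: build up to 11Q.
2Q: tangent at (2, 27): λ = (3·2² + 10)/(2·27) ≡ 22/13. 13⁻¹ ≡ 19 (mod 41) since 13·19 = 247 ≡ 1, so λ ≡ 22·19 ≡ 8.
  x = λ² - 2 - 2 = 64 - 4 ≡ 19; y = λ·(2 - 19) - 27 ≡ 1. → (19, 1)
3Q: (19, 1) + (2, 27). λ = (27 - 1)/(2 - 19) ≡ 26/24 mod 41. 24⁻¹ ≡ 12 (mod 41), so λ ≡ 25.
  x = λ² - 19 - 2 = 625 - 21 ≡ 30; y = λ·(19 - 30) - 1 ≡ 11. → (30, 11)
4Q: (30, 11) + (2, 27). λ = (27 - 11)/(2 - 30) ≡ 16/13 mod 41. 13⁻¹ ≡ 19 (mod 41), so λ ≡ 17.
  x = λ² - 30 - 2 = 289 - 32 ≡ 11; y = λ·(30 - 11) - 11 ≡ 25. → (11, 25)
5Q: (11, 25) + (2, 27). λ = (27 - 25)/(2 - 11) ≡ 2/32 mod 41. 32⁻¹ ≡ 9 (mod 41) since 32·9 = 288 ≡ 1, so λ ≡ 18.
  x = λ² - 11 - 2 = 324 - 13 ≡ 24; y = λ·(11 - 24) - 25 ≡ 28. → (24, 28)
6Q: (24, 28) + (2, 27). λ = (27 - 28)/(2 - 24) ≡ 40/19 mod 41. 19⁻¹ ≡ 13 (mod 41) since 19·13 = 247 ≡ 1, so λ ≡ 28.
  x = λ² - 24 - 2 = 784 - 26 ≡ 20; y = λ·(24 - 20) - 28 ≡ 2. → (20, 2)
7Q: (20, 2) + (2, 27). λ = (27 - 2)/(2 - 20) ≡ 25/23 mod 41. 23⁻¹ ≡ 25 (mod 41) since 23·25 = 575 ≡ 1, so λ ≡ 10.
  x = λ² - 20 - 2 = 100 - 22 ≡ 37; y = λ·(20 - 37) - 2 ≡ 33. → (37, 33)
8Q: (37, 33) + (2, 27). λ = (27 - 33)/(2 - 37) ≡ 35/6 mod 41. 6⁻¹ ≡ 7 (mod 41), so λ ≡ 40.
  x = λ² - 37 - 2 = 1600 - 39 ≡ 3; y = λ·(37 - 3) - 33 ≡ 15. → (3, 15)
9Q: (3, 15) + (2, 27). λ = (27 - 15)/(2 - 3) ≡ 12/40 mod 41. 40⁻¹ ≡ 40 (mod 41), so λ ≡ 29.
  x = λ² - 3 - 2 = 841 - 5 ≡ 16; y = λ·(3 - 16) - 15 ≡ 18. → (16, 18)
10Q: (16, 18) + (2, 27). λ = (27 - 18)/(2 - 16) ≡ 9/27 mod 41. 27⁻¹ ≡ 38 (mod 41), so λ ≡ 14.
  x = λ² - 16 - 2 = 196 - 18 ≡ 14; y = λ·(16 - 14) - 18 ≡ 10. → (14, 10)
11Q: (14, 10) + (2, 27). λ = (27 - 10)/(2 - 14) ≡ 17/29 mod 41. 29⁻¹ ≡ 17 (mod 41), so λ ≡ 2.
  x = λ² - 14 - 2 = 4 - 16 ≡ 29; y = λ·(14 - 29) - 10 ≡ 1. → (29, 1)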